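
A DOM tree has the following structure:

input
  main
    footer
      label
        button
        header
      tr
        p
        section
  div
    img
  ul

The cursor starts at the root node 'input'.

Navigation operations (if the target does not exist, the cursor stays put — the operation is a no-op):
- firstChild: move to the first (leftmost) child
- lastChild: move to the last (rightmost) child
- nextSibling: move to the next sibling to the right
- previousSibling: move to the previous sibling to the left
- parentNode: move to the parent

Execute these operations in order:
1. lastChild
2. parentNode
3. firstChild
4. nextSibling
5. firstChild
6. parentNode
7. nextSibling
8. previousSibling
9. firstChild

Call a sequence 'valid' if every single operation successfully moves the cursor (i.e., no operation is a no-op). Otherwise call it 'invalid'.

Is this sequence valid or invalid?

Answer: valid

Derivation:
After 1 (lastChild): ul
After 2 (parentNode): input
After 3 (firstChild): main
After 4 (nextSibling): div
After 5 (firstChild): img
After 6 (parentNode): div
After 7 (nextSibling): ul
After 8 (previousSibling): div
After 9 (firstChild): img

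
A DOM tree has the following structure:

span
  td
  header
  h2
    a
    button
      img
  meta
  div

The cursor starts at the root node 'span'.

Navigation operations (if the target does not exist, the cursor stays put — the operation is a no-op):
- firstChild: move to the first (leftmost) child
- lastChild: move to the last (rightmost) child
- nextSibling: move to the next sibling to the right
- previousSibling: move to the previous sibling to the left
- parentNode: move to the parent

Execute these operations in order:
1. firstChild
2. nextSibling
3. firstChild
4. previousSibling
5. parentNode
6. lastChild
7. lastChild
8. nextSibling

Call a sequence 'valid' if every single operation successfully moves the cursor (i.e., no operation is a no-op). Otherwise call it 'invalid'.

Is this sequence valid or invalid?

After 1 (firstChild): td
After 2 (nextSibling): header
After 3 (firstChild): header (no-op, stayed)
After 4 (previousSibling): td
After 5 (parentNode): span
After 6 (lastChild): div
After 7 (lastChild): div (no-op, stayed)
After 8 (nextSibling): div (no-op, stayed)

Answer: invalid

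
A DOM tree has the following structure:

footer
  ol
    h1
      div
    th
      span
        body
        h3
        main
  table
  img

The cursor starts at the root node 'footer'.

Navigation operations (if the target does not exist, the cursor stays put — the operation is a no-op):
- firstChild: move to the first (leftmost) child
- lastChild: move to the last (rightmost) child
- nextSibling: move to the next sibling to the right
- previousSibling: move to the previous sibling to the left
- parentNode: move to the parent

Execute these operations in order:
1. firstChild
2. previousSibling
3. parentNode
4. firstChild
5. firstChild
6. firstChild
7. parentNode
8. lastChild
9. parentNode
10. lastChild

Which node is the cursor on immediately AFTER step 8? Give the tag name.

After 1 (firstChild): ol
After 2 (previousSibling): ol (no-op, stayed)
After 3 (parentNode): footer
After 4 (firstChild): ol
After 5 (firstChild): h1
After 6 (firstChild): div
After 7 (parentNode): h1
After 8 (lastChild): div

Answer: div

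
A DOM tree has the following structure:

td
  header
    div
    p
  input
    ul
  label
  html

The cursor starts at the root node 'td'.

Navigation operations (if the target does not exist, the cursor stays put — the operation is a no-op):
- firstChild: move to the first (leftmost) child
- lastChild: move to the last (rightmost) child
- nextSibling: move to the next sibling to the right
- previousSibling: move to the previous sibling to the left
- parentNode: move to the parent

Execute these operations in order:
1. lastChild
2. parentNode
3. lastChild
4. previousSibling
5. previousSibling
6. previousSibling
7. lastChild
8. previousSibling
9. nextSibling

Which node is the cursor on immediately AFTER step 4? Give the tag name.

Answer: label

Derivation:
After 1 (lastChild): html
After 2 (parentNode): td
After 3 (lastChild): html
After 4 (previousSibling): label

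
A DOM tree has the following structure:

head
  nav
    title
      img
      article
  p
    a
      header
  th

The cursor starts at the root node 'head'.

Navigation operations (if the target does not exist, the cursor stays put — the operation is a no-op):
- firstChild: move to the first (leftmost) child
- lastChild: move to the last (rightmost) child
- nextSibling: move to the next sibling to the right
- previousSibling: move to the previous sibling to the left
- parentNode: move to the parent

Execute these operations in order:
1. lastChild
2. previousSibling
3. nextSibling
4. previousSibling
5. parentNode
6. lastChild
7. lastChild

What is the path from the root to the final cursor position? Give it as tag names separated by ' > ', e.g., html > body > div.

Answer: head > th

Derivation:
After 1 (lastChild): th
After 2 (previousSibling): p
After 3 (nextSibling): th
After 4 (previousSibling): p
After 5 (parentNode): head
After 6 (lastChild): th
After 7 (lastChild): th (no-op, stayed)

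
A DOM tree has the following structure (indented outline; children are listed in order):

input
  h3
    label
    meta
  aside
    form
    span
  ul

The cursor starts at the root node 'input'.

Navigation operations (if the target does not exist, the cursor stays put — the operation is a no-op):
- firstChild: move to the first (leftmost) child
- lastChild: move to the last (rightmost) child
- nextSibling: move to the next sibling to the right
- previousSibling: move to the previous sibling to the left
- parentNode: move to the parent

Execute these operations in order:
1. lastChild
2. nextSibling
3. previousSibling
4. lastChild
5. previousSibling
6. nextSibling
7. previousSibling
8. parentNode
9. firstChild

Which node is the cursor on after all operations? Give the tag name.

Answer: form

Derivation:
After 1 (lastChild): ul
After 2 (nextSibling): ul (no-op, stayed)
After 3 (previousSibling): aside
After 4 (lastChild): span
After 5 (previousSibling): form
After 6 (nextSibling): span
After 7 (previousSibling): form
After 8 (parentNode): aside
After 9 (firstChild): form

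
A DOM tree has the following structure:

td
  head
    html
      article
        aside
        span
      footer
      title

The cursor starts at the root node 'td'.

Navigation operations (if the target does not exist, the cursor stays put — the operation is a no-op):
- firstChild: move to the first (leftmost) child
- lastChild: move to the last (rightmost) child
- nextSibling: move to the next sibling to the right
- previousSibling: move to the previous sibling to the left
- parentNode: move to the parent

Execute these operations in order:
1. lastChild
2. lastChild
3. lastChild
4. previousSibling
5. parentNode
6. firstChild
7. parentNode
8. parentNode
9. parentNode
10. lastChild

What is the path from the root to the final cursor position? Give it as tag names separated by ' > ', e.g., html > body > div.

Answer: td > head

Derivation:
After 1 (lastChild): head
After 2 (lastChild): html
After 3 (lastChild): title
After 4 (previousSibling): footer
After 5 (parentNode): html
After 6 (firstChild): article
After 7 (parentNode): html
After 8 (parentNode): head
After 9 (parentNode): td
After 10 (lastChild): head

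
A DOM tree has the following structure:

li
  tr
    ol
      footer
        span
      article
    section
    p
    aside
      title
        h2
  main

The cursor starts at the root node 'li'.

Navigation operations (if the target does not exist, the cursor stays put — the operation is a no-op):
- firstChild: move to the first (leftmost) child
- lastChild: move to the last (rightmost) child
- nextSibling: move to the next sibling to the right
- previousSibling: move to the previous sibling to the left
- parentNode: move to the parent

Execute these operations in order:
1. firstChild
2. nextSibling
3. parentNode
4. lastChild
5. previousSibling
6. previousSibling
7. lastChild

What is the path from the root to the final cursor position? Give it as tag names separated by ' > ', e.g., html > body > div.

Answer: li > tr > aside

Derivation:
After 1 (firstChild): tr
After 2 (nextSibling): main
After 3 (parentNode): li
After 4 (lastChild): main
After 5 (previousSibling): tr
After 6 (previousSibling): tr (no-op, stayed)
After 7 (lastChild): aside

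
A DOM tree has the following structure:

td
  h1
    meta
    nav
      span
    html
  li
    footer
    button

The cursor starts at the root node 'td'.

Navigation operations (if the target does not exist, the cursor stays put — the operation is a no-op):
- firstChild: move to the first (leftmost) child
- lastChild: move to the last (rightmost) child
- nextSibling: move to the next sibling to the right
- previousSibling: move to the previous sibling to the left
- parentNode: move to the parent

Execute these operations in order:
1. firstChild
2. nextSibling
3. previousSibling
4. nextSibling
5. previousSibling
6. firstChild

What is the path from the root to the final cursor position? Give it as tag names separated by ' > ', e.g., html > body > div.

Answer: td > h1 > meta

Derivation:
After 1 (firstChild): h1
After 2 (nextSibling): li
After 3 (previousSibling): h1
After 4 (nextSibling): li
After 5 (previousSibling): h1
After 6 (firstChild): meta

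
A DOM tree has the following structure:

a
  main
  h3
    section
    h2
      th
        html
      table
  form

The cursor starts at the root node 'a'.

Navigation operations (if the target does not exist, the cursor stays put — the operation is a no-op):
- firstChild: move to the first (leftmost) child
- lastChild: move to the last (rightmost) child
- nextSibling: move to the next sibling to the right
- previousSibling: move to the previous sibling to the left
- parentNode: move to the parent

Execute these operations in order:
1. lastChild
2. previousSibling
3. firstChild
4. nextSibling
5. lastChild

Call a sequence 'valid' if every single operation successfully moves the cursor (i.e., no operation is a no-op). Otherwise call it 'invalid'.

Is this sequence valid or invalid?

After 1 (lastChild): form
After 2 (previousSibling): h3
After 3 (firstChild): section
After 4 (nextSibling): h2
After 5 (lastChild): table

Answer: valid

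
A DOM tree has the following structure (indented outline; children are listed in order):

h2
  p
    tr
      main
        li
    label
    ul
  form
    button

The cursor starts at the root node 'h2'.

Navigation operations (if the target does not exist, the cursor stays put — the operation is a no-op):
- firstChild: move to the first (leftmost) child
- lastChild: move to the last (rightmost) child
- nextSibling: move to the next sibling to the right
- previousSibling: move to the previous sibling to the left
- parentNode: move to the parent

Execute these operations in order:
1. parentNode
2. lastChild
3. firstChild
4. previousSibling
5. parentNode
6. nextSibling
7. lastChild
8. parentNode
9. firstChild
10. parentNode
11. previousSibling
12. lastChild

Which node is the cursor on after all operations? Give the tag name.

Answer: ul

Derivation:
After 1 (parentNode): h2 (no-op, stayed)
After 2 (lastChild): form
After 3 (firstChild): button
After 4 (previousSibling): button (no-op, stayed)
After 5 (parentNode): form
After 6 (nextSibling): form (no-op, stayed)
After 7 (lastChild): button
After 8 (parentNode): form
After 9 (firstChild): button
After 10 (parentNode): form
After 11 (previousSibling): p
After 12 (lastChild): ul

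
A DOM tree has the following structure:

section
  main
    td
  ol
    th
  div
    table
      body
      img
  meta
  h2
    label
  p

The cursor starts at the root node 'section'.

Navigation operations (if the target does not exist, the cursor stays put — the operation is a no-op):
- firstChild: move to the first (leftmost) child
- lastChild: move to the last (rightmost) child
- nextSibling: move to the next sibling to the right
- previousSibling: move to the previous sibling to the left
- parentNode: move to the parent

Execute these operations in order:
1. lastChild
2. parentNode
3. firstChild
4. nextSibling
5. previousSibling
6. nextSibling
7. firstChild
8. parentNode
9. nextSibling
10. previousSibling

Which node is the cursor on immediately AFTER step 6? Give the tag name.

Answer: ol

Derivation:
After 1 (lastChild): p
After 2 (parentNode): section
After 3 (firstChild): main
After 4 (nextSibling): ol
After 5 (previousSibling): main
After 6 (nextSibling): ol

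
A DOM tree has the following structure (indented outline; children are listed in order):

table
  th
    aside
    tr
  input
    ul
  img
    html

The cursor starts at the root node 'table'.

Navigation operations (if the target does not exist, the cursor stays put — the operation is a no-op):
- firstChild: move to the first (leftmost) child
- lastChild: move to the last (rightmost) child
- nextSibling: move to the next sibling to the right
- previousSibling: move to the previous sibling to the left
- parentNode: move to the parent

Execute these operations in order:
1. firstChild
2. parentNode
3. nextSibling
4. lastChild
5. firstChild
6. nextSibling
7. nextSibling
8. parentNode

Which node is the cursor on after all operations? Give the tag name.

After 1 (firstChild): th
After 2 (parentNode): table
After 3 (nextSibling): table (no-op, stayed)
After 4 (lastChild): img
After 5 (firstChild): html
After 6 (nextSibling): html (no-op, stayed)
After 7 (nextSibling): html (no-op, stayed)
After 8 (parentNode): img

Answer: img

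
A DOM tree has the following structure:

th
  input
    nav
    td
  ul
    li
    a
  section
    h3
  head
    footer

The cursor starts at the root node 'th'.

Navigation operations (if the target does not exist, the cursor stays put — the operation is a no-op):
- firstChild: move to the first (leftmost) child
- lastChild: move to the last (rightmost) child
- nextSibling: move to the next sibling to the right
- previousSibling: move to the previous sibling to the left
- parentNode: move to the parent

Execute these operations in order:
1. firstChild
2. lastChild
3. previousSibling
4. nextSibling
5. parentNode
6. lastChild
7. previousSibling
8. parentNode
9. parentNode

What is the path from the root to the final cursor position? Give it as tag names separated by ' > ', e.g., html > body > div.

After 1 (firstChild): input
After 2 (lastChild): td
After 3 (previousSibling): nav
After 4 (nextSibling): td
After 5 (parentNode): input
After 6 (lastChild): td
After 7 (previousSibling): nav
After 8 (parentNode): input
After 9 (parentNode): th

Answer: th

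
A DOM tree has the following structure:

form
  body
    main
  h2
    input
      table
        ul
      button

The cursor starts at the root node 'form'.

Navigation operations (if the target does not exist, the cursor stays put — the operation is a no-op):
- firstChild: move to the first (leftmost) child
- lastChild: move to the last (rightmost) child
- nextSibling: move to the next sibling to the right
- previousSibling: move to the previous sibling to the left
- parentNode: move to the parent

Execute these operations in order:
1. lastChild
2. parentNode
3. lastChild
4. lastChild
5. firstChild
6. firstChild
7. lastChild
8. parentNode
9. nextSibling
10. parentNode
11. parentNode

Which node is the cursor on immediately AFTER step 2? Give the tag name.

After 1 (lastChild): h2
After 2 (parentNode): form

Answer: form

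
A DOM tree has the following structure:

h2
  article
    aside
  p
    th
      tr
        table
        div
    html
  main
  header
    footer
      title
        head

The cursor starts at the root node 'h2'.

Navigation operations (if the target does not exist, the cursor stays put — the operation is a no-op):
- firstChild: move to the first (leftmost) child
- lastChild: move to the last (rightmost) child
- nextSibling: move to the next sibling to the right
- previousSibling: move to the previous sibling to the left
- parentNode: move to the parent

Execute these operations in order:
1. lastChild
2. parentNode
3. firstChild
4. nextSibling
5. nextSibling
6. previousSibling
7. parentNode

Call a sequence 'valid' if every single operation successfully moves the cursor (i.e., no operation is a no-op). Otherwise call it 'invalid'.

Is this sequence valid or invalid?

After 1 (lastChild): header
After 2 (parentNode): h2
After 3 (firstChild): article
After 4 (nextSibling): p
After 5 (nextSibling): main
After 6 (previousSibling): p
After 7 (parentNode): h2

Answer: valid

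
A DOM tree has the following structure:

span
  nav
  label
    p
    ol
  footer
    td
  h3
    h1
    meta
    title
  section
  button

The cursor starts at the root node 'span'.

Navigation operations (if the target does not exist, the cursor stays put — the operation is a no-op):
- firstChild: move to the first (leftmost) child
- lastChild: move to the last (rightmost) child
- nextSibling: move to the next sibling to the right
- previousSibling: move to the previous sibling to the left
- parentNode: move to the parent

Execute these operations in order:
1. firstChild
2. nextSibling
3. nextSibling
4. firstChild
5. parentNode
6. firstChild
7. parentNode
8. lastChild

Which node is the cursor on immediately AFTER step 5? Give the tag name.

After 1 (firstChild): nav
After 2 (nextSibling): label
After 3 (nextSibling): footer
After 4 (firstChild): td
After 5 (parentNode): footer

Answer: footer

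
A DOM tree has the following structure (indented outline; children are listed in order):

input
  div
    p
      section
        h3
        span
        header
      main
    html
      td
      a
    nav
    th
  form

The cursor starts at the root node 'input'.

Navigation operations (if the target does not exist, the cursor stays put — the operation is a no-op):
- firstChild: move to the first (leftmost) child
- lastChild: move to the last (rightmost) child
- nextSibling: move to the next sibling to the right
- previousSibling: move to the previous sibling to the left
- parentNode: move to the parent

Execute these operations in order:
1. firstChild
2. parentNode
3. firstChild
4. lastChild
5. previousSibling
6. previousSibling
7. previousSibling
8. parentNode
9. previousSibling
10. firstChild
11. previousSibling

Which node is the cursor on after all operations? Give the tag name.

After 1 (firstChild): div
After 2 (parentNode): input
After 3 (firstChild): div
After 4 (lastChild): th
After 5 (previousSibling): nav
After 6 (previousSibling): html
After 7 (previousSibling): p
After 8 (parentNode): div
After 9 (previousSibling): div (no-op, stayed)
After 10 (firstChild): p
After 11 (previousSibling): p (no-op, stayed)

Answer: p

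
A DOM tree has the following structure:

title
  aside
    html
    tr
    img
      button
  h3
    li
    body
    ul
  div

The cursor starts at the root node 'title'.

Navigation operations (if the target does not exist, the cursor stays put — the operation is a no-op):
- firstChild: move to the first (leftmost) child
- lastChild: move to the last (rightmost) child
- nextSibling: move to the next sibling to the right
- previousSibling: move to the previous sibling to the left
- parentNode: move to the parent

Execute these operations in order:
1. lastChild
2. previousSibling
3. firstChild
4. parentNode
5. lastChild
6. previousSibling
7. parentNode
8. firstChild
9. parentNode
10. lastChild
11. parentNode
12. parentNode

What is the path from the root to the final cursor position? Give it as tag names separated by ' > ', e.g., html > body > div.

After 1 (lastChild): div
After 2 (previousSibling): h3
After 3 (firstChild): li
After 4 (parentNode): h3
After 5 (lastChild): ul
After 6 (previousSibling): body
After 7 (parentNode): h3
After 8 (firstChild): li
After 9 (parentNode): h3
After 10 (lastChild): ul
After 11 (parentNode): h3
After 12 (parentNode): title

Answer: title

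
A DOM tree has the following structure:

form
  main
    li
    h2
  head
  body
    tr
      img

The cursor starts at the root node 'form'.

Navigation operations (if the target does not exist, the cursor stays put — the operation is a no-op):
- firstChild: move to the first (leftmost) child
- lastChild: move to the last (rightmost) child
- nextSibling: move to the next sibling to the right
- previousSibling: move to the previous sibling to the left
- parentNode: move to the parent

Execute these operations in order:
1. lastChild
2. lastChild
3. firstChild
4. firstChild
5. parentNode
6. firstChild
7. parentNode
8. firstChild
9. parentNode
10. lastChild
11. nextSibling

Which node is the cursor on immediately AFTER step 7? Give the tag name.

Answer: tr

Derivation:
After 1 (lastChild): body
After 2 (lastChild): tr
After 3 (firstChild): img
After 4 (firstChild): img (no-op, stayed)
After 5 (parentNode): tr
After 6 (firstChild): img
After 7 (parentNode): tr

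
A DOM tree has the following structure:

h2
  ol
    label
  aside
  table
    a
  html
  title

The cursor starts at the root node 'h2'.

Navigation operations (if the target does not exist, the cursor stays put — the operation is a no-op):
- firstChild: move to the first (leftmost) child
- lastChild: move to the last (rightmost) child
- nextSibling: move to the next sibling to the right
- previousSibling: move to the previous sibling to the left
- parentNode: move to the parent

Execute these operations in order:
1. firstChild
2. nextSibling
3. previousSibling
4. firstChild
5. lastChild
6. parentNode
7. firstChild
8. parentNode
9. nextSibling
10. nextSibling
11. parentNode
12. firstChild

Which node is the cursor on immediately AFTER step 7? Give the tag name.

Answer: label

Derivation:
After 1 (firstChild): ol
After 2 (nextSibling): aside
After 3 (previousSibling): ol
After 4 (firstChild): label
After 5 (lastChild): label (no-op, stayed)
After 6 (parentNode): ol
After 7 (firstChild): label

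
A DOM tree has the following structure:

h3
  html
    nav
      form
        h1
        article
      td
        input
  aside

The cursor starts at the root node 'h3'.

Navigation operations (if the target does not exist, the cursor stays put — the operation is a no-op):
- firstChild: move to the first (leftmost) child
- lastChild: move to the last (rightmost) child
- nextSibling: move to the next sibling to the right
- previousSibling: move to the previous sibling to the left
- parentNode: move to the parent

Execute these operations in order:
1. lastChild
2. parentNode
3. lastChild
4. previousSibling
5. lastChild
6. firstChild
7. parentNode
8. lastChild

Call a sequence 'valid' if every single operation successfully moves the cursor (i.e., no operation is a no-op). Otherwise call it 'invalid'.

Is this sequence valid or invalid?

After 1 (lastChild): aside
After 2 (parentNode): h3
After 3 (lastChild): aside
After 4 (previousSibling): html
After 5 (lastChild): nav
After 6 (firstChild): form
After 7 (parentNode): nav
After 8 (lastChild): td

Answer: valid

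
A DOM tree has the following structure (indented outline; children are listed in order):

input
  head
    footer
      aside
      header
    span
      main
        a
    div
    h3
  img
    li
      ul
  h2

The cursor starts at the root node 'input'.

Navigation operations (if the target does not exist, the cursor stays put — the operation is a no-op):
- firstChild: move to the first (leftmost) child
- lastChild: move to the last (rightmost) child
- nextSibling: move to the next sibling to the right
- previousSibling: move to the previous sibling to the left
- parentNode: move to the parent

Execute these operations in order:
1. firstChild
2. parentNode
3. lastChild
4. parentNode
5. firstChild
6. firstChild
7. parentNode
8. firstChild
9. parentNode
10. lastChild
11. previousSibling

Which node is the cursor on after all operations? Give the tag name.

After 1 (firstChild): head
After 2 (parentNode): input
After 3 (lastChild): h2
After 4 (parentNode): input
After 5 (firstChild): head
After 6 (firstChild): footer
After 7 (parentNode): head
After 8 (firstChild): footer
After 9 (parentNode): head
After 10 (lastChild): h3
After 11 (previousSibling): div

Answer: div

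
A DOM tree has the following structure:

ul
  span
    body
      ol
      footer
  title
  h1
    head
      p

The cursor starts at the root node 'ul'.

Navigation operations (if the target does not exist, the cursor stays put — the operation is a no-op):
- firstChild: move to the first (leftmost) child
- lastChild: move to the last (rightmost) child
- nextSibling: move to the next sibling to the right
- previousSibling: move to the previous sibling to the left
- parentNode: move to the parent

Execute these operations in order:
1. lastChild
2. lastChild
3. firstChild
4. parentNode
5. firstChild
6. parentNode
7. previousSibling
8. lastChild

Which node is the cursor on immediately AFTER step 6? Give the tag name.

After 1 (lastChild): h1
After 2 (lastChild): head
After 3 (firstChild): p
After 4 (parentNode): head
After 5 (firstChild): p
After 6 (parentNode): head

Answer: head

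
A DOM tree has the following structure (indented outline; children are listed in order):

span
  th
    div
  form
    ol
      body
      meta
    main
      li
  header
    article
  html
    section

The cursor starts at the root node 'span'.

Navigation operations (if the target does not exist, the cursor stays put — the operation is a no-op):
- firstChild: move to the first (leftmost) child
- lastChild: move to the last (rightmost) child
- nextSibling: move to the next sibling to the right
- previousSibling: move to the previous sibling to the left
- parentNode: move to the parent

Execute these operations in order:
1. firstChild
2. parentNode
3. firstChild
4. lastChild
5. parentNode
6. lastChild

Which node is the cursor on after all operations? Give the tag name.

After 1 (firstChild): th
After 2 (parentNode): span
After 3 (firstChild): th
After 4 (lastChild): div
After 5 (parentNode): th
After 6 (lastChild): div

Answer: div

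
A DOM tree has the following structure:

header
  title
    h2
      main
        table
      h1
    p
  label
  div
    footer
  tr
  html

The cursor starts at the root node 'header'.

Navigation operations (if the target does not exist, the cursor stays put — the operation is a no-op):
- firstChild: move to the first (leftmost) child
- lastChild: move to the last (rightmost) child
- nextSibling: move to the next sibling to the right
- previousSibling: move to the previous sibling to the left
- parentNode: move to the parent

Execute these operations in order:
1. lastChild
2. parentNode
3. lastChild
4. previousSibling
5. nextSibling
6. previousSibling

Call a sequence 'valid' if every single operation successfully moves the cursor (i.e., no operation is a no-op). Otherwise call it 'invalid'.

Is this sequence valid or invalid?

After 1 (lastChild): html
After 2 (parentNode): header
After 3 (lastChild): html
After 4 (previousSibling): tr
After 5 (nextSibling): html
After 6 (previousSibling): tr

Answer: valid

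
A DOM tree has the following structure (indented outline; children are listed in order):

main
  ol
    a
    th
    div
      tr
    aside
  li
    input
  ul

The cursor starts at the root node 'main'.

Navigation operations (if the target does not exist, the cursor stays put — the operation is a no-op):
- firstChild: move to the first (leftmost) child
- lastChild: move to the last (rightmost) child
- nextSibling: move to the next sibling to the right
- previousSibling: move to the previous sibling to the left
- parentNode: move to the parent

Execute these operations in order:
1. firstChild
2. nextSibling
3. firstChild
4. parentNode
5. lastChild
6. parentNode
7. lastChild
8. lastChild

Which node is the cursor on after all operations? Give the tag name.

After 1 (firstChild): ol
After 2 (nextSibling): li
After 3 (firstChild): input
After 4 (parentNode): li
After 5 (lastChild): input
After 6 (parentNode): li
After 7 (lastChild): input
After 8 (lastChild): input (no-op, stayed)

Answer: input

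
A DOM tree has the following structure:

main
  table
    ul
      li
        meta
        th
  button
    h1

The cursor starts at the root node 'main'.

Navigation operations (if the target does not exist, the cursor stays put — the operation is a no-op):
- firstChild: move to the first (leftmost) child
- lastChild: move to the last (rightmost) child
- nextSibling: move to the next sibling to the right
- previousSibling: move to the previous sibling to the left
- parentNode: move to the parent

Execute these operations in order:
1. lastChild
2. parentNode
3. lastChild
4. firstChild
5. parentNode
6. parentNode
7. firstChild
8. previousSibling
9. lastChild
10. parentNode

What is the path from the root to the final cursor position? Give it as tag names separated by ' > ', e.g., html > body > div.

Answer: main > table

Derivation:
After 1 (lastChild): button
After 2 (parentNode): main
After 3 (lastChild): button
After 4 (firstChild): h1
After 5 (parentNode): button
After 6 (parentNode): main
After 7 (firstChild): table
After 8 (previousSibling): table (no-op, stayed)
After 9 (lastChild): ul
After 10 (parentNode): table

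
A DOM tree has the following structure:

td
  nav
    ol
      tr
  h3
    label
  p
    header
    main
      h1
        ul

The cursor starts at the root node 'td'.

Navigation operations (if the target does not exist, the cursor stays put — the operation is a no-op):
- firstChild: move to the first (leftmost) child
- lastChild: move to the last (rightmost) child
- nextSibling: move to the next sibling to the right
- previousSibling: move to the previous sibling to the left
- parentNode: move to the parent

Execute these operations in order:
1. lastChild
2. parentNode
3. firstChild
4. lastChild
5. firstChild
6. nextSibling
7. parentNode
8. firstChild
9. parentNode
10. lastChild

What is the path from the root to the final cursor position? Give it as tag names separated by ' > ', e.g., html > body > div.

Answer: td > nav > ol > tr

Derivation:
After 1 (lastChild): p
After 2 (parentNode): td
After 3 (firstChild): nav
After 4 (lastChild): ol
After 5 (firstChild): tr
After 6 (nextSibling): tr (no-op, stayed)
After 7 (parentNode): ol
After 8 (firstChild): tr
After 9 (parentNode): ol
After 10 (lastChild): tr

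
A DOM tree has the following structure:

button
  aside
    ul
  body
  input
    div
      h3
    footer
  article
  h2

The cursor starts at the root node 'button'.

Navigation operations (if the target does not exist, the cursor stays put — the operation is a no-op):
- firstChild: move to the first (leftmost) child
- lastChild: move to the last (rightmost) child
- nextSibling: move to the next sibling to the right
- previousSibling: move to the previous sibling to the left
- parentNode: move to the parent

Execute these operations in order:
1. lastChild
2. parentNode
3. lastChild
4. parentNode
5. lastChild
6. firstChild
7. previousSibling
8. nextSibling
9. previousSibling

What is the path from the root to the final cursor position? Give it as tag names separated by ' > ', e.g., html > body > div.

Answer: button > article

Derivation:
After 1 (lastChild): h2
After 2 (parentNode): button
After 3 (lastChild): h2
After 4 (parentNode): button
After 5 (lastChild): h2
After 6 (firstChild): h2 (no-op, stayed)
After 7 (previousSibling): article
After 8 (nextSibling): h2
After 9 (previousSibling): article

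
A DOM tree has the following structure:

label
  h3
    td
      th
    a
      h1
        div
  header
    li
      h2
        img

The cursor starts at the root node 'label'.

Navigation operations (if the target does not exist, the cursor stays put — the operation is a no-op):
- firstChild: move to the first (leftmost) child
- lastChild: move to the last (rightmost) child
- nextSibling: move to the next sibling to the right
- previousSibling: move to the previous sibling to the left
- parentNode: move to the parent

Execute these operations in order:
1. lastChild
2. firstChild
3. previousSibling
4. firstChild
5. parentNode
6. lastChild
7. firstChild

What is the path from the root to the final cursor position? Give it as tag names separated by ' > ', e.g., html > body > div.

Answer: label > header > li > h2 > img

Derivation:
After 1 (lastChild): header
After 2 (firstChild): li
After 3 (previousSibling): li (no-op, stayed)
After 4 (firstChild): h2
After 5 (parentNode): li
After 6 (lastChild): h2
After 7 (firstChild): img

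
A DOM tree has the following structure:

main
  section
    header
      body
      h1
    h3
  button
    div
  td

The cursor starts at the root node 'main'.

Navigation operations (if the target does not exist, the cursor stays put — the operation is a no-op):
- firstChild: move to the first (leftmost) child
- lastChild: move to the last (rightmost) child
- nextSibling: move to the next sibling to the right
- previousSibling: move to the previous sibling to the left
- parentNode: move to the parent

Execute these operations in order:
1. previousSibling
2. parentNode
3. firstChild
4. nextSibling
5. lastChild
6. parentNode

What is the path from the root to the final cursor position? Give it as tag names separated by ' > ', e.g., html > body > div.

Answer: main > button

Derivation:
After 1 (previousSibling): main (no-op, stayed)
After 2 (parentNode): main (no-op, stayed)
After 3 (firstChild): section
After 4 (nextSibling): button
After 5 (lastChild): div
After 6 (parentNode): button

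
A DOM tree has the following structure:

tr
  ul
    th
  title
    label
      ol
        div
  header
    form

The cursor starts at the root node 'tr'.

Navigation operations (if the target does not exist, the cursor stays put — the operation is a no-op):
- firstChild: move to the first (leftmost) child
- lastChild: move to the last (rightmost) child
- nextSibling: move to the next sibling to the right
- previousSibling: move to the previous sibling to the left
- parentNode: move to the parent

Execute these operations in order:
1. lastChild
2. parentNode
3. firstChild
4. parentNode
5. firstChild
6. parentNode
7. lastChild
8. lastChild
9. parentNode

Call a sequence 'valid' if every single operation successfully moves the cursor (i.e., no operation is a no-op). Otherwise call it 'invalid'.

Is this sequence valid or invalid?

After 1 (lastChild): header
After 2 (parentNode): tr
After 3 (firstChild): ul
After 4 (parentNode): tr
After 5 (firstChild): ul
After 6 (parentNode): tr
After 7 (lastChild): header
After 8 (lastChild): form
After 9 (parentNode): header

Answer: valid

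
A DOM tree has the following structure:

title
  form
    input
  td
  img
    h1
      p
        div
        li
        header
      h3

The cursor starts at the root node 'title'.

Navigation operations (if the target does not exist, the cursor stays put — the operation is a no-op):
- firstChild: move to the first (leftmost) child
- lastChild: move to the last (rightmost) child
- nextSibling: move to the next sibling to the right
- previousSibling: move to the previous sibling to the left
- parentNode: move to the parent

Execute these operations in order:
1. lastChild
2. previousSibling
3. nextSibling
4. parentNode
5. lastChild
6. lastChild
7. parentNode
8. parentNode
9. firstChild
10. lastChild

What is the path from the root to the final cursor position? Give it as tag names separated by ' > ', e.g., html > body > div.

After 1 (lastChild): img
After 2 (previousSibling): td
After 3 (nextSibling): img
After 4 (parentNode): title
After 5 (lastChild): img
After 6 (lastChild): h1
After 7 (parentNode): img
After 8 (parentNode): title
After 9 (firstChild): form
After 10 (lastChild): input

Answer: title > form > input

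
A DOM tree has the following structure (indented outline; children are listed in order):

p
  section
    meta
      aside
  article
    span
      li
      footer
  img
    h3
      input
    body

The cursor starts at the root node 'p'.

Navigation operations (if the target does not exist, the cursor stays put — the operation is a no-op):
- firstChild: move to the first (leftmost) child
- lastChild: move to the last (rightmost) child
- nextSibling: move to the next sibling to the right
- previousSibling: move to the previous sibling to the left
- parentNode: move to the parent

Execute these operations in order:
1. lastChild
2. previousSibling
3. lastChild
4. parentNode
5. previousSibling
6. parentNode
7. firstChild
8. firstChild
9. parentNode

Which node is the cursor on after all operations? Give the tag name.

Answer: section

Derivation:
After 1 (lastChild): img
After 2 (previousSibling): article
After 3 (lastChild): span
After 4 (parentNode): article
After 5 (previousSibling): section
After 6 (parentNode): p
After 7 (firstChild): section
After 8 (firstChild): meta
After 9 (parentNode): section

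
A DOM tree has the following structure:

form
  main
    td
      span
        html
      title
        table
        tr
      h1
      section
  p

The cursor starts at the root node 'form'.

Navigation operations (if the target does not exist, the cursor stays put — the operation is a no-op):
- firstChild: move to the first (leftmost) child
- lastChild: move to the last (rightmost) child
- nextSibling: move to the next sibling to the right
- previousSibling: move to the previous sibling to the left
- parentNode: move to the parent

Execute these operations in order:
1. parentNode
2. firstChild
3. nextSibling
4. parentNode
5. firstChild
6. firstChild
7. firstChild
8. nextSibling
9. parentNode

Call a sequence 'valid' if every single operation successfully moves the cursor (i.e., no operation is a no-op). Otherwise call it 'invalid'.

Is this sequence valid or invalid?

Answer: invalid

Derivation:
After 1 (parentNode): form (no-op, stayed)
After 2 (firstChild): main
After 3 (nextSibling): p
After 4 (parentNode): form
After 5 (firstChild): main
After 6 (firstChild): td
After 7 (firstChild): span
After 8 (nextSibling): title
After 9 (parentNode): td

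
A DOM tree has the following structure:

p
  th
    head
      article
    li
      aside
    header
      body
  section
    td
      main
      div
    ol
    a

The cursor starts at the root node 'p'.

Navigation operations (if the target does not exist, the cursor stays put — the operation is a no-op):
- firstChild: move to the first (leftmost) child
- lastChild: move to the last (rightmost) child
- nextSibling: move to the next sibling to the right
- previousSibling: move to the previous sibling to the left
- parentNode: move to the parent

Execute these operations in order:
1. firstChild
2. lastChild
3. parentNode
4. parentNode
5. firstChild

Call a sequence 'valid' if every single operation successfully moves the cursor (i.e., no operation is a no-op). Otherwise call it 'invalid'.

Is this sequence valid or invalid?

Answer: valid

Derivation:
After 1 (firstChild): th
After 2 (lastChild): header
After 3 (parentNode): th
After 4 (parentNode): p
After 5 (firstChild): th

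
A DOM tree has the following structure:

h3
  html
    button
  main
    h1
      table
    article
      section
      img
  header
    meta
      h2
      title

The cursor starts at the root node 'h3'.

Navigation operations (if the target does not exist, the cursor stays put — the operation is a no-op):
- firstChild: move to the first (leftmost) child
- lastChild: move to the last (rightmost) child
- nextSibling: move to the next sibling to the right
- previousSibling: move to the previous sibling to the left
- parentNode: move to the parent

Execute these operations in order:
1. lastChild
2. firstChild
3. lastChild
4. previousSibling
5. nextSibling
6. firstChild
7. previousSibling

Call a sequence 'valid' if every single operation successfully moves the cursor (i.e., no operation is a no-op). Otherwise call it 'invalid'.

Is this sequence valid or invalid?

After 1 (lastChild): header
After 2 (firstChild): meta
After 3 (lastChild): title
After 4 (previousSibling): h2
After 5 (nextSibling): title
After 6 (firstChild): title (no-op, stayed)
After 7 (previousSibling): h2

Answer: invalid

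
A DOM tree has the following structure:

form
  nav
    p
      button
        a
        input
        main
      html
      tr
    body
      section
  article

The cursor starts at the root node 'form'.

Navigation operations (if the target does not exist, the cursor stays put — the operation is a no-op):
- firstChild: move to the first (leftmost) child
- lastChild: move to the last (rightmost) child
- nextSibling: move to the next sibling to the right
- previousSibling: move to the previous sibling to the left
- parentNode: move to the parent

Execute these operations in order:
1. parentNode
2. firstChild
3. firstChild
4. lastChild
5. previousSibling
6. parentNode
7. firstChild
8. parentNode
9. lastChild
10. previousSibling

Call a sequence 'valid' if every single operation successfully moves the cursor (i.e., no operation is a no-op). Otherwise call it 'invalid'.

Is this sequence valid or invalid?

Answer: invalid

Derivation:
After 1 (parentNode): form (no-op, stayed)
After 2 (firstChild): nav
After 3 (firstChild): p
After 4 (lastChild): tr
After 5 (previousSibling): html
After 6 (parentNode): p
After 7 (firstChild): button
After 8 (parentNode): p
After 9 (lastChild): tr
After 10 (previousSibling): html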